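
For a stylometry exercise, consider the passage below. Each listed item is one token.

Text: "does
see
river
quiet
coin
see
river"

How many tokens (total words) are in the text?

7

Tokens: does, see, river, quiet, coin, see, river
N = 7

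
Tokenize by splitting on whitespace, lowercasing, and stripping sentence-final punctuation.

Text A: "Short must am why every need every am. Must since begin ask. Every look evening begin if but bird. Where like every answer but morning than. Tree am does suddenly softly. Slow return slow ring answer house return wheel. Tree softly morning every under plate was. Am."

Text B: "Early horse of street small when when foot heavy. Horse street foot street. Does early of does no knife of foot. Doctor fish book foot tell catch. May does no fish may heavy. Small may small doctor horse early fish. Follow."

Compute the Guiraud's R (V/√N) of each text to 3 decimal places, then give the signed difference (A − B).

A: V=31, N=47, R=4.522
B: V=18, N=41, R=2.811
Difference = 4.522 − 2.811 = 1.711

1.711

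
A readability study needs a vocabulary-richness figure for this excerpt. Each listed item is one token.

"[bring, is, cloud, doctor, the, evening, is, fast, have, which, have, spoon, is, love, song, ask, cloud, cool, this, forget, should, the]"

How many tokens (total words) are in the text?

Tokens: bring, is, cloud, doctor, the, evening, is, fast, have, which, have, spoon, is, love, song, ask, cloud, cool, this, forget, should, the
N = 22

22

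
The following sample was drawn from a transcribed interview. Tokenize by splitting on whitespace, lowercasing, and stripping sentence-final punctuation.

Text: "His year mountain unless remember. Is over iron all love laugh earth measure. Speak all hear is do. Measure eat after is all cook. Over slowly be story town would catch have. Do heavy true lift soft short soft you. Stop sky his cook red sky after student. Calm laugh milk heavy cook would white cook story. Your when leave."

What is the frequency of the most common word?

Frequencies: cook:4, is:3, all:3, his:2, over:2, laugh:2, measure:2, do:2, after:2, story:2, would:2, heavy:2, soft:2, sky:2, year:1, mountain:1, unless:1, remember:1, iron:1, love:1, … (22 more, each freq 1)
Most common: 'cook' with frequency 4.

4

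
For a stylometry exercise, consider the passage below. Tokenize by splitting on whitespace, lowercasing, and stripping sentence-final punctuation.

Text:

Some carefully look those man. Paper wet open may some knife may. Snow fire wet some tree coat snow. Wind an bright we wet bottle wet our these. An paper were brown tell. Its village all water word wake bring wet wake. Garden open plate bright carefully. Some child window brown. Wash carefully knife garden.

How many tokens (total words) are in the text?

55

Tokens: some, carefully, look, those, man, paper, wet, open, may, some, knife, may, snow, fire, wet, some, tree, coat, snow, wind, an, bright, we, wet, bottle, wet, our, these, an, paper, were, brown, tell, its, village, all, water, word, wake, bring, wet, wake, garden, open, plate, bright, carefully, some, child, window, brown, wash, carefully, knife, garden
N = 55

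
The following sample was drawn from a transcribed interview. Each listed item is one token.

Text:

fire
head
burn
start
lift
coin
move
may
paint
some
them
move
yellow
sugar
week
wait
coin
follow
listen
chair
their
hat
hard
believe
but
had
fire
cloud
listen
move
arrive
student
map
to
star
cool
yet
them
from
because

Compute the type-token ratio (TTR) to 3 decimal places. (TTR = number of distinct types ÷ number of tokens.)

N = 40 tokens, V = 34 types.
TTR = V / N = 34 / 40 = 0.850

0.850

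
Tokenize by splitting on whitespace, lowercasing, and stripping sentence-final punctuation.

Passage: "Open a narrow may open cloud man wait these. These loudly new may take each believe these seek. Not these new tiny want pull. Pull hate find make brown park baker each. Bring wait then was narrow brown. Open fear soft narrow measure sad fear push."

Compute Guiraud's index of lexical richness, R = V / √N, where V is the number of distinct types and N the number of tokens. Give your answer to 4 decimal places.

N = 46, V = 32.
√N = 6.782330
R = 32 / 6.782330 = 4.7181

4.7181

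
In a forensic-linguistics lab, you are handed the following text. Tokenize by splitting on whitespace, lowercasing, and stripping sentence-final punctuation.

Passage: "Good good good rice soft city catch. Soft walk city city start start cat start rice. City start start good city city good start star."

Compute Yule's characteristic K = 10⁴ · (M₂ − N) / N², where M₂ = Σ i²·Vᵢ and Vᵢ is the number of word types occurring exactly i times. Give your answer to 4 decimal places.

Frequencies: city:6, start:6, good:5, rice:2, soft:2, catch:1, walk:1, cat:1, star:1
N = 25. Frequency spectrum: V_1=4, V_2=2, V_5=1, V_6=2
M₂ = 1²·4 + 2²·2 + 5²·1 + 6²·2 = 109
K = 10000 × (109 − 25) / 25² = 1344.0000

1344.0000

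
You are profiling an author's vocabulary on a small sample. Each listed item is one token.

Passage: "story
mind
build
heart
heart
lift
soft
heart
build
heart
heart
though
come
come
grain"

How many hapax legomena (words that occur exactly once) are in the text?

Frequencies: heart:5, build:2, come:2, story:1, mind:1, lift:1, soft:1, though:1, grain:1
Hapax (freq=1): grain, lift, mind, soft, story, though

6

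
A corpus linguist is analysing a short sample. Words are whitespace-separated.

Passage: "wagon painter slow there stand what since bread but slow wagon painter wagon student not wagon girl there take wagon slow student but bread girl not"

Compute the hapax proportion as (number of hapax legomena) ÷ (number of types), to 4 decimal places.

0.3077

Frequencies: wagon:5, slow:3, painter:2, there:2, bread:2, but:2, student:2, not:2, girl:2, stand:1, what:1, since:1, take:1
Hapax count = 4; type count = 13.
Ratio = 4 / 13 = 0.3077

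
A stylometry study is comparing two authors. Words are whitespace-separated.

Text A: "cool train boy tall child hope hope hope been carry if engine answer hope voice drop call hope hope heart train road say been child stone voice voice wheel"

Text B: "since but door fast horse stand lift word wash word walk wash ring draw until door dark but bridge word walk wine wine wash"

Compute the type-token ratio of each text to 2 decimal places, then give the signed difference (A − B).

-0.01

TTR(A) = 19/29 = 0.66
TTR(B) = 16/24 = 0.67
Difference = 0.66 − 0.67 = -0.01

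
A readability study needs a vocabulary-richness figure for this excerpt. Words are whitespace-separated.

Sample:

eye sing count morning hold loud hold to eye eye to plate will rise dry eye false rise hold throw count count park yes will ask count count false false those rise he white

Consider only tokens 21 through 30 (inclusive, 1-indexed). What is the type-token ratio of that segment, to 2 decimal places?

Segment tokens 21–30: count, count, park, yes, will, ask, count, count, false, false
Segment N = 10, segment V = 6.
TTR = 6 / 10 = 0.60

0.60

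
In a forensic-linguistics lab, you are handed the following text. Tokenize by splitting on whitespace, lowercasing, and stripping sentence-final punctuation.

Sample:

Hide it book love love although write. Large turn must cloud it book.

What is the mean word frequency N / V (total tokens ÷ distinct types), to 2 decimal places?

1.30

N = 13 tokens, V = 10 types.
Mean frequency = N / V = 13 / 10 = 1.30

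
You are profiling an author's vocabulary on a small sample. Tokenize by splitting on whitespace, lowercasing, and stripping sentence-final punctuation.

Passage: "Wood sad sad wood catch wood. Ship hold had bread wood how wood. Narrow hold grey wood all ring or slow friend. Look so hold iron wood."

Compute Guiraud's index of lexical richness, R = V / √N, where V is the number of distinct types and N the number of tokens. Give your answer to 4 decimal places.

3.4641

N = 27, V = 18.
√N = 5.196152
R = 18 / 5.196152 = 3.4641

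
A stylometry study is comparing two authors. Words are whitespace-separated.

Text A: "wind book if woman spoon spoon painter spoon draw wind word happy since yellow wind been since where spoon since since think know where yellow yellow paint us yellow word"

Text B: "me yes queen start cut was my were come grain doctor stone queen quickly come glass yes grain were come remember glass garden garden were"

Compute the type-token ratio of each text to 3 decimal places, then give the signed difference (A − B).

TTR(A) = 17/30 = 0.567
TTR(B) = 16/25 = 0.640
Difference = 0.567 − 0.640 = -0.073

-0.073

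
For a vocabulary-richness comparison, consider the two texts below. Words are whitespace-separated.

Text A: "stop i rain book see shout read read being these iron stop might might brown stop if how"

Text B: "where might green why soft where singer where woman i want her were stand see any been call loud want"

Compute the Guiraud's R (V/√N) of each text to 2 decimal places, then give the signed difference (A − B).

-0.50

A: V=14, N=18, R=3.30
B: V=17, N=20, R=3.80
Difference = 3.30 − 3.80 = -0.50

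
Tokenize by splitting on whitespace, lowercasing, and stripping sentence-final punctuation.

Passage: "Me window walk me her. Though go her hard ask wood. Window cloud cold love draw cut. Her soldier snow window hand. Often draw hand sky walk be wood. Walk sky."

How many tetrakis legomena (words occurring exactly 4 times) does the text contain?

0

Frequencies: window:3, walk:3, her:3, me:2, wood:2, draw:2, hand:2, sky:2, though:1, go:1, hard:1, ask:1, cloud:1, cold:1, love:1, cut:1, soldier:1, snow:1, often:1, be:1
Words with frequency 4: (none)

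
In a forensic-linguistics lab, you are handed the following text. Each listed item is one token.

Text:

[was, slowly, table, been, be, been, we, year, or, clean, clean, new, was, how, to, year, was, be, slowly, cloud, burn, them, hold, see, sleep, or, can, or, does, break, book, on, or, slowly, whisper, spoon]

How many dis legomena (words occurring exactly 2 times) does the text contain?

Frequencies: or:4, was:3, slowly:3, been:2, be:2, year:2, clean:2, table:1, we:1, new:1, how:1, to:1, cloud:1, burn:1, them:1, hold:1, see:1, sleep:1, can:1, does:1, … (5 more, each freq 1)
Words with frequency 2: be, been, clean, year

4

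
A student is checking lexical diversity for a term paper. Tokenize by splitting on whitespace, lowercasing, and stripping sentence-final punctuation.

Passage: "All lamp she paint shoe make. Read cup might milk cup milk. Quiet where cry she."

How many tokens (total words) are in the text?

16

Tokens: all, lamp, she, paint, shoe, make, read, cup, might, milk, cup, milk, quiet, where, cry, she
N = 16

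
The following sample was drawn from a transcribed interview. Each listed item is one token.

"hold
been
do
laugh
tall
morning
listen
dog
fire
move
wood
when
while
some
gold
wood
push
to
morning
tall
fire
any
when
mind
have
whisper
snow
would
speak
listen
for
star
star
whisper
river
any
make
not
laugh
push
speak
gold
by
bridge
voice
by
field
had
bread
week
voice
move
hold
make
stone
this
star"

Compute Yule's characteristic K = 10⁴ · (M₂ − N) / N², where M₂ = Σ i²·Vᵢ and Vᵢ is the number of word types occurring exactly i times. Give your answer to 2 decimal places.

Frequencies: star:3, hold:2, laugh:2, tall:2, morning:2, listen:2, fire:2, move:2, wood:2, when:2, gold:2, push:2, any:2, whisper:2, speak:2, make:2, by:2, voice:2, been:1, do:1, … (18 more, each freq 1)
N = 57. Frequency spectrum: V_1=20, V_2=17, V_3=1
M₂ = 1²·20 + 2²·17 + 3²·1 = 97
K = 10000 × (97 − 57) / 57² = 123.11

123.11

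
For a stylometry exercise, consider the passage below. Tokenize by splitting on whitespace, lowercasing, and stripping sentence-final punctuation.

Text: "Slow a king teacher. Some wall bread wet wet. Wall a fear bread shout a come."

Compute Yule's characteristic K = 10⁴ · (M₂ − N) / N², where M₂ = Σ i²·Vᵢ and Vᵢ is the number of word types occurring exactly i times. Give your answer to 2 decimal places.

Frequencies: a:3, wall:2, bread:2, wet:2, slow:1, king:1, teacher:1, some:1, fear:1, shout:1, come:1
N = 16. Frequency spectrum: V_1=7, V_2=3, V_3=1
M₂ = 1²·7 + 2²·3 + 3²·1 = 28
K = 10000 × (28 − 16) / 16² = 468.75

468.75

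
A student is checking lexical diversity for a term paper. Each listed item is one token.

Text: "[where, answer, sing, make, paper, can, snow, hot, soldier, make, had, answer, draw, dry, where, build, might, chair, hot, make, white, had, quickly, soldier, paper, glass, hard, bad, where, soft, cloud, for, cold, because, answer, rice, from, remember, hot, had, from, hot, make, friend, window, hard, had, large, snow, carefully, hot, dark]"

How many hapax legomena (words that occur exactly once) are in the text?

23

Frequencies: hot:5, make:4, had:4, where:3, answer:3, paper:2, snow:2, soldier:2, hard:2, from:2, sing:1, can:1, draw:1, dry:1, build:1, might:1, chair:1, white:1, quickly:1, glass:1, … (13 more, each freq 1)
Hapax (freq=1): bad, because, build, can, carefully, chair, cloud, cold, dark, draw, dry, for, friend, glass, large, might, quickly, remember, rice, sing, soft, white, window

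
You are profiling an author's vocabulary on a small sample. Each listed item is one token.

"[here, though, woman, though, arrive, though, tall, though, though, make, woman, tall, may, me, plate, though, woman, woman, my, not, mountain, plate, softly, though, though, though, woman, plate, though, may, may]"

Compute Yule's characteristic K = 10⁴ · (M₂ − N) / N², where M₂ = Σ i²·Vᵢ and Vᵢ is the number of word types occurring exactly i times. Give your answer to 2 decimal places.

1290.32

Frequencies: though:10, woman:5, may:3, plate:3, tall:2, here:1, arrive:1, make:1, me:1, my:1, not:1, mountain:1, softly:1
N = 31. Frequency spectrum: V_1=8, V_2=1, V_3=2, V_5=1, V_10=1
M₂ = 1²·8 + 2²·1 + 3²·2 + 5²·1 + 10²·1 = 155
K = 10000 × (155 − 31) / 31² = 1290.32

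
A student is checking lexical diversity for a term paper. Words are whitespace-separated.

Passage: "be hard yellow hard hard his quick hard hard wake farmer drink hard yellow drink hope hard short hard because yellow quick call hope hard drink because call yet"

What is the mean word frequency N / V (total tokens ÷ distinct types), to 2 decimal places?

2.23

N = 29 tokens, V = 13 types.
Mean frequency = N / V = 29 / 13 = 2.23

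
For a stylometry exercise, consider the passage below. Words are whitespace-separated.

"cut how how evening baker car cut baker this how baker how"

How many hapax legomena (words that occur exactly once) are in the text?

3

Frequencies: how:4, baker:3, cut:2, evening:1, car:1, this:1
Hapax (freq=1): car, evening, this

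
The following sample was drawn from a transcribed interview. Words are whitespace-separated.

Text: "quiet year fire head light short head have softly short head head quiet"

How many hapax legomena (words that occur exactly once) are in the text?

Frequencies: head:4, quiet:2, short:2, year:1, fire:1, light:1, have:1, softly:1
Hapax (freq=1): fire, have, light, softly, year

5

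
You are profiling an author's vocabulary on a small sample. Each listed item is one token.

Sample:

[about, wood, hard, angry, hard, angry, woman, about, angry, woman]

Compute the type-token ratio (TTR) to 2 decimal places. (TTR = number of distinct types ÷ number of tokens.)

0.50

N = 10 tokens, V = 5 types.
TTR = V / N = 5 / 10 = 0.50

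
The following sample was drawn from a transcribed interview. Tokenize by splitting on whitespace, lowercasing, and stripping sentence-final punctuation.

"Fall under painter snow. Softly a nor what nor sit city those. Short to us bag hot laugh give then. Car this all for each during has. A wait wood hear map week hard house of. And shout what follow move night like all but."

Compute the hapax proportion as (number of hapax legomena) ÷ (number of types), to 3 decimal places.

0.902

Frequencies: a:2, nor:2, what:2, all:2, fall:1, under:1, painter:1, snow:1, softly:1, sit:1, city:1, those:1, short:1, to:1, us:1, bag:1, hot:1, laugh:1, give:1, then:1, … (21 more, each freq 1)
Hapax count = 37; type count = 41.
Ratio = 37 / 41 = 0.902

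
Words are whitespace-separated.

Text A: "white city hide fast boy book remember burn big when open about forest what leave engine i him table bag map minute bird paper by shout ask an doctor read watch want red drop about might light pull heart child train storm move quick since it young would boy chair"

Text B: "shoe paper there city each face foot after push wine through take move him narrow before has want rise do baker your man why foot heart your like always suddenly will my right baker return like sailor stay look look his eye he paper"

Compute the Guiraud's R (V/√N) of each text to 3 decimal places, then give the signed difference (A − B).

1.059

A: V=48, N=50, R=6.788
B: V=38, N=44, R=5.729
Difference = 6.788 − 5.729 = 1.059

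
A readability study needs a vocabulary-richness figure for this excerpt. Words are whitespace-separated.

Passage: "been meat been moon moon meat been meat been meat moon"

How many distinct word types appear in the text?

3

Distinct types: {been, meat, moon}
V = 3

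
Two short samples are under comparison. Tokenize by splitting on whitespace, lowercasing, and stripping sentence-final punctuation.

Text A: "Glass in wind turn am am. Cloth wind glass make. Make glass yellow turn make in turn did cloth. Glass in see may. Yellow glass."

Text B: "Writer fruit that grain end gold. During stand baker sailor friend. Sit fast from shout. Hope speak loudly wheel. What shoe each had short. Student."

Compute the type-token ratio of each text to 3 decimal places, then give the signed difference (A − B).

-0.560

TTR(A) = 11/25 = 0.440
TTR(B) = 25/25 = 1.000
Difference = 0.440 − 1.000 = -0.560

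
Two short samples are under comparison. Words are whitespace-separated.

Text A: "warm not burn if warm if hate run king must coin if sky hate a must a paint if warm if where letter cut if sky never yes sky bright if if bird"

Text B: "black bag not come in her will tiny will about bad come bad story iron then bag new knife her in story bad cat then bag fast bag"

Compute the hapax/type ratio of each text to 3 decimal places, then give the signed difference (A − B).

0.155

A: hapax=13, V=19, ratio=0.684
B: hapax=9, V=17, ratio=0.529
Difference = 0.684 − 0.529 = 0.155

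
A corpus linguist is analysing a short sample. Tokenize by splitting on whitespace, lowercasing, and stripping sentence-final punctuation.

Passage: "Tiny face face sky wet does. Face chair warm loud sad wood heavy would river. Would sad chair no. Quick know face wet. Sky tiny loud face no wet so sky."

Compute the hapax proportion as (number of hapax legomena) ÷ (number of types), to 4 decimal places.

Frequencies: face:5, sky:3, wet:3, tiny:2, chair:2, loud:2, sad:2, would:2, no:2, does:1, warm:1, wood:1, heavy:1, river:1, quick:1, know:1, so:1
Hapax count = 8; type count = 17.
Ratio = 8 / 17 = 0.4706

0.4706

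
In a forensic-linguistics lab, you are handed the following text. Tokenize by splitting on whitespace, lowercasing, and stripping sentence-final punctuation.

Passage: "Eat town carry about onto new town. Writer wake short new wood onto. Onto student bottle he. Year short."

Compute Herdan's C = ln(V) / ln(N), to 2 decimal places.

0.90

N = 19, V = 14.
ln(V) = 2.639057, ln(N) = 2.944439
C = 2.639057 / 2.944439 = 0.90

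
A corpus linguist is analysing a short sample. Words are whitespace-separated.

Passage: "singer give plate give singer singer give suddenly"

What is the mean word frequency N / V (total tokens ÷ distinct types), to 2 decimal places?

2.00

N = 8 tokens, V = 4 types.
Mean frequency = N / V = 8 / 4 = 2.00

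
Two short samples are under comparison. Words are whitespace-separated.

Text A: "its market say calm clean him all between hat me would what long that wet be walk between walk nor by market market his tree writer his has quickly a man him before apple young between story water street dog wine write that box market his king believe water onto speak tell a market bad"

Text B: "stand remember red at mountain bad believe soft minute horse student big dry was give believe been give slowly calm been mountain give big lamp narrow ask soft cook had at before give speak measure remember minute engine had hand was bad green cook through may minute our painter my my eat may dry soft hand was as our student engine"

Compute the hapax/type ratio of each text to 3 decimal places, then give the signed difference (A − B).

0.366

A: hapax=34, V=42, ratio=0.810
B: hapax=16, V=36, ratio=0.444
Difference = 0.810 − 0.444 = 0.366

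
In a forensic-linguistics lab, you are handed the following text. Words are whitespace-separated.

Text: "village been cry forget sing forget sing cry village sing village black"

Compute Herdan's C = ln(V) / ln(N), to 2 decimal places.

N = 12, V = 6.
ln(V) = 1.791759, ln(N) = 2.484907
C = 1.791759 / 2.484907 = 0.72

0.72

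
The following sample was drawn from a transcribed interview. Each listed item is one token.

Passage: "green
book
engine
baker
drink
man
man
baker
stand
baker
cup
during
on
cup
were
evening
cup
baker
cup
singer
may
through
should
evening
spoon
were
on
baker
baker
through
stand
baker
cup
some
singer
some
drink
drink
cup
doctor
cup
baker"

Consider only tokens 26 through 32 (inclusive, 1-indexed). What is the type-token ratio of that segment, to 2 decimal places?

Segment tokens 26–32: were, on, baker, baker, through, stand, baker
Segment N = 7, segment V = 5.
TTR = 5 / 7 = 0.71

0.71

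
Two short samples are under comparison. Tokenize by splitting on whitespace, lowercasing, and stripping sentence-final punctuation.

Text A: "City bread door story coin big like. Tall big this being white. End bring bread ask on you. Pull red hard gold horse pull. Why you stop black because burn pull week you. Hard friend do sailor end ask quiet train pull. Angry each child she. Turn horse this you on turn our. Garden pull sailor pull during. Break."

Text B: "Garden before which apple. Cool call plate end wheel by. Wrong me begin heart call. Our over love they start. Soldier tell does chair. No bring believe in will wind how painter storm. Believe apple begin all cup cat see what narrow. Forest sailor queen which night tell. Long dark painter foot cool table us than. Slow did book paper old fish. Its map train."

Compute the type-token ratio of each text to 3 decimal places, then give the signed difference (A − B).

-0.182

TTR(A) = 41/59 = 0.695
TTR(B) = 57/65 = 0.877
Difference = 0.695 − 0.877 = -0.182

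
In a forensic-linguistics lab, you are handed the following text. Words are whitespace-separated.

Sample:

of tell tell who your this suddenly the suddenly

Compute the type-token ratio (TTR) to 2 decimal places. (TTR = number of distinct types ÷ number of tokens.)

0.78

N = 9 tokens, V = 7 types.
TTR = V / N = 7 / 9 = 0.78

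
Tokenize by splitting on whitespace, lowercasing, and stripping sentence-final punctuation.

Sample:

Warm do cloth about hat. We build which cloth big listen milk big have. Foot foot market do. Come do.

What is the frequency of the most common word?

Frequencies: do:3, cloth:2, big:2, foot:2, warm:1, about:1, hat:1, we:1, build:1, which:1, listen:1, milk:1, have:1, market:1, come:1
Most common: 'do' with frequency 3.

3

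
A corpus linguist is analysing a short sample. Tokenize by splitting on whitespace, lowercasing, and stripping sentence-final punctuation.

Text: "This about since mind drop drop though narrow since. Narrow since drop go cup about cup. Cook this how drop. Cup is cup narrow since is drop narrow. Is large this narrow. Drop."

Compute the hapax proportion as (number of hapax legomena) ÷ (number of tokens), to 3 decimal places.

Frequencies: drop:6, narrow:5, since:4, cup:4, this:3, is:3, about:2, mind:1, though:1, go:1, cook:1, how:1, large:1
Hapax count = 6; token count = 33.
Ratio = 6 / 33 = 0.182

0.182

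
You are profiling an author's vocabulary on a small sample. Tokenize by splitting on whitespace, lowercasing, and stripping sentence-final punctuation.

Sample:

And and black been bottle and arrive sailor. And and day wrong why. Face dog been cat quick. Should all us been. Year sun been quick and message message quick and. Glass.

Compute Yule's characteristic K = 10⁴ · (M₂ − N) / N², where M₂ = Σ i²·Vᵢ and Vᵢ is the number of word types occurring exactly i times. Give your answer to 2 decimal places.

605.47

Frequencies: and:7, been:4, quick:3, message:2, black:1, bottle:1, arrive:1, sailor:1, day:1, wrong:1, why:1, face:1, dog:1, cat:1, should:1, all:1, us:1, year:1, sun:1, glass:1
N = 32. Frequency spectrum: V_1=16, V_2=1, V_3=1, V_4=1, V_7=1
M₂ = 1²·16 + 2²·1 + 3²·1 + 4²·1 + 7²·1 = 94
K = 10000 × (94 − 32) / 32² = 605.47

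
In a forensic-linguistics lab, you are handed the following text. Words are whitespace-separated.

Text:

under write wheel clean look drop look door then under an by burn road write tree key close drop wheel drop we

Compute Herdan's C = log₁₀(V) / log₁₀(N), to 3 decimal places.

N = 22, V = 16.
log₁₀(V) = 1.204120, log₁₀(N) = 1.342423
C = 1.204120 / 1.342423 = 0.897

0.897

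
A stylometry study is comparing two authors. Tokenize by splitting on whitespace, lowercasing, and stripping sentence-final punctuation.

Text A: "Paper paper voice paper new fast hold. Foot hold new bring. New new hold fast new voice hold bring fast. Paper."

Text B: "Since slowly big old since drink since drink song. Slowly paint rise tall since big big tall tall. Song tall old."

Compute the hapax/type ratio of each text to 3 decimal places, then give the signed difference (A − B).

A: hapax=1, V=7, ratio=0.143
B: hapax=2, V=9, ratio=0.222
Difference = 0.143 − 0.222 = -0.079

-0.079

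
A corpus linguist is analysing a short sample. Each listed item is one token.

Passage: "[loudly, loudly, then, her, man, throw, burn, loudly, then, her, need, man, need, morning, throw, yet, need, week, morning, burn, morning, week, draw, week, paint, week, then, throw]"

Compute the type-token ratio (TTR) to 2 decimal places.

N = 28 tokens, V = 12 types.
TTR = V / N = 12 / 28 = 0.43

0.43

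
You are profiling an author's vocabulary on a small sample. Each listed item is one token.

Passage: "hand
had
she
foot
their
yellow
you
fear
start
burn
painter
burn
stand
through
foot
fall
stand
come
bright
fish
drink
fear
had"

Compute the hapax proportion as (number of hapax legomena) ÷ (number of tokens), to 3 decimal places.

0.565

Frequencies: had:2, foot:2, fear:2, burn:2, stand:2, hand:1, she:1, their:1, yellow:1, you:1, start:1, painter:1, through:1, fall:1, come:1, bright:1, fish:1, drink:1
Hapax count = 13; token count = 23.
Ratio = 13 / 23 = 0.565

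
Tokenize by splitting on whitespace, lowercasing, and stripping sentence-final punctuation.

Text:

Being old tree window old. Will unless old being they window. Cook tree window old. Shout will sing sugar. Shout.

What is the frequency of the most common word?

Frequencies: old:4, window:3, being:2, tree:2, will:2, shout:2, unless:1, they:1, cook:1, sing:1, sugar:1
Most common: 'old' with frequency 4.

4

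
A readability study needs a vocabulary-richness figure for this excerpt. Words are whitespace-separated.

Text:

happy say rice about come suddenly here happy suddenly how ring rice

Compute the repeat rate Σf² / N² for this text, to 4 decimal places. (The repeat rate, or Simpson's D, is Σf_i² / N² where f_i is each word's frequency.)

Frequencies: happy:2, rice:2, suddenly:2, say:1, about:1, come:1, here:1, how:1, ring:1
Σf² = 18; N² = 144
Repeat rate = 18 / 144 = 0.1250

0.1250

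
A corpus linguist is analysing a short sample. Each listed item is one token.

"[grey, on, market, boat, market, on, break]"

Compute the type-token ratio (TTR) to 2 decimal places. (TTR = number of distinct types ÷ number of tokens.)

0.71

N = 7 tokens, V = 5 types.
TTR = V / N = 5 / 7 = 0.71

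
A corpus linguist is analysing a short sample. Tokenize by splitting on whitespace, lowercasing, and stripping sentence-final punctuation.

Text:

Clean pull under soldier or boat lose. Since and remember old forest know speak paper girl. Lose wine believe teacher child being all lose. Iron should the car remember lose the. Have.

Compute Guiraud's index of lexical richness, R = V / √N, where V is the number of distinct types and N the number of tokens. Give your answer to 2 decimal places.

4.77

N = 32, V = 27.
√N = 5.656854
R = 27 / 5.656854 = 4.77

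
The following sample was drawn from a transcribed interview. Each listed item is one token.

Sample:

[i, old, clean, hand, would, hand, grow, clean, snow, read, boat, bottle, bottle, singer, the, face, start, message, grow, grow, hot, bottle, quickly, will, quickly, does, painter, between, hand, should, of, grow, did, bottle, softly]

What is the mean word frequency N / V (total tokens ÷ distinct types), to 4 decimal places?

1.4000

N = 35 tokens, V = 25 types.
Mean frequency = N / V = 35 / 25 = 1.4000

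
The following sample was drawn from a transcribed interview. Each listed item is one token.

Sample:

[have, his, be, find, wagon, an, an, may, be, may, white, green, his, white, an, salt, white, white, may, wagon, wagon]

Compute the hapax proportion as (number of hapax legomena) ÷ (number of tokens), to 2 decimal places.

0.19

Frequencies: white:4, wagon:3, an:3, may:3, his:2, be:2, have:1, find:1, green:1, salt:1
Hapax count = 4; token count = 21.
Ratio = 4 / 21 = 0.19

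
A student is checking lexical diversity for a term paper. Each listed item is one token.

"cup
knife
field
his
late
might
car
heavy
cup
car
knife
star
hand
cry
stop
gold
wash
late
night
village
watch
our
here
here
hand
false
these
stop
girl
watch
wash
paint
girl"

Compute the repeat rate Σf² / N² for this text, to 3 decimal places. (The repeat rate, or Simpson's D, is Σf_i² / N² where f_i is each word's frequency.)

Frequencies: cup:2, knife:2, late:2, car:2, hand:2, stop:2, wash:2, watch:2, here:2, girl:2, field:1, his:1, might:1, heavy:1, star:1, cry:1, gold:1, night:1, village:1, our:1, … (3 more, each freq 1)
Σf² = 53; N² = 1089
Repeat rate = 53 / 1089 = 0.049

0.049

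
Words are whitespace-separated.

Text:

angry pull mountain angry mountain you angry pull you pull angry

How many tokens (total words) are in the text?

Tokens: angry, pull, mountain, angry, mountain, you, angry, pull, you, pull, angry
N = 11

11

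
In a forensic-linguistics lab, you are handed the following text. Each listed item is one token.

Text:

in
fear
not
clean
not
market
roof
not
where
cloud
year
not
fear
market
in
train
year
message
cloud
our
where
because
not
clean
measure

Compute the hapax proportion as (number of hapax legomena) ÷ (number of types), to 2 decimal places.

0.43

Frequencies: not:5, in:2, fear:2, clean:2, market:2, where:2, cloud:2, year:2, roof:1, train:1, message:1, our:1, because:1, measure:1
Hapax count = 6; type count = 14.
Ratio = 6 / 14 = 0.43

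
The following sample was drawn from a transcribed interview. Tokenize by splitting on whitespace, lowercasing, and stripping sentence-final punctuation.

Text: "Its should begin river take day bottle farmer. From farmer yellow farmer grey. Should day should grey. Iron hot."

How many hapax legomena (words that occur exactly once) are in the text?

Frequencies: should:3, farmer:3, day:2, grey:2, its:1, begin:1, river:1, take:1, bottle:1, from:1, yellow:1, iron:1, hot:1
Hapax (freq=1): begin, bottle, from, hot, iron, its, river, take, yellow

9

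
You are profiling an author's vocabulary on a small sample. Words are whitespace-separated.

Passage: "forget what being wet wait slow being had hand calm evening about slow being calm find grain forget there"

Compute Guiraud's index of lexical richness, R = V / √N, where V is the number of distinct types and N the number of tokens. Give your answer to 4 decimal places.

N = 19, V = 14.
√N = 4.358899
R = 14 / 4.358899 = 3.2118

3.2118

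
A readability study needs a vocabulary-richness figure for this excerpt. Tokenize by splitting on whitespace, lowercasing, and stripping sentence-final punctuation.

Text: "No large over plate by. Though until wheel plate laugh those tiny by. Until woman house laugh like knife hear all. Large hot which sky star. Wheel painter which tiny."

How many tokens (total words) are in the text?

Tokens: no, large, over, plate, by, though, until, wheel, plate, laugh, those, tiny, by, until, woman, house, laugh, like, knife, hear, all, large, hot, which, sky, star, wheel, painter, which, tiny
N = 30

30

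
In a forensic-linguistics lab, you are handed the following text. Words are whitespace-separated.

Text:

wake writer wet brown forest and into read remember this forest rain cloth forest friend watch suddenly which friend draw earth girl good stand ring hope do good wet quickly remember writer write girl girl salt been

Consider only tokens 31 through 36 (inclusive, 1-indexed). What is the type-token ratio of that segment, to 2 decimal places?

Segment tokens 31–36: remember, writer, write, girl, girl, salt
Segment N = 6, segment V = 5.
TTR = 5 / 6 = 0.83

0.83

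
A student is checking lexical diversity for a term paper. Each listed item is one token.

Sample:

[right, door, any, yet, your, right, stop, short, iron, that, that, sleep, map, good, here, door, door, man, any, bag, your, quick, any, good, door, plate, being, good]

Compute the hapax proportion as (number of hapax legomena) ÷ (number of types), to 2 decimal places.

Frequencies: door:4, any:3, good:3, right:2, your:2, that:2, yet:1, stop:1, short:1, iron:1, sleep:1, map:1, here:1, man:1, bag:1, quick:1, plate:1, being:1
Hapax count = 12; type count = 18.
Ratio = 12 / 18 = 0.67

0.67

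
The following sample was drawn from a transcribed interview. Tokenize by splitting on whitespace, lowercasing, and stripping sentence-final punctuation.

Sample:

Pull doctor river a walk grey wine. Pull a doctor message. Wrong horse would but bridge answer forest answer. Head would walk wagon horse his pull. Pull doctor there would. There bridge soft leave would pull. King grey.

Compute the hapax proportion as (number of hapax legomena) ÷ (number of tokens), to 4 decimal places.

0.3158

Frequencies: pull:5, would:4, doctor:3, a:2, walk:2, grey:2, horse:2, bridge:2, answer:2, there:2, river:1, wine:1, message:1, wrong:1, but:1, forest:1, head:1, wagon:1, his:1, soft:1, … (2 more, each freq 1)
Hapax count = 12; token count = 38.
Ratio = 12 / 38 = 0.3158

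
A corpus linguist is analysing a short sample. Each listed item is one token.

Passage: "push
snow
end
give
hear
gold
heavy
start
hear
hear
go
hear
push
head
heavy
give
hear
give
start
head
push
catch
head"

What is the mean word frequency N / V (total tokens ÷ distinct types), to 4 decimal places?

2.0909

N = 23 tokens, V = 11 types.
Mean frequency = N / V = 23 / 11 = 2.0909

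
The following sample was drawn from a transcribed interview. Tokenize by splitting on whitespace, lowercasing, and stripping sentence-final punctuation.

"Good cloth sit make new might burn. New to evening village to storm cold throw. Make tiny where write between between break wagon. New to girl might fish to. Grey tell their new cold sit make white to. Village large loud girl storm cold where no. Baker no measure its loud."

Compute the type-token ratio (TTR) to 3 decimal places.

0.608

N = 51 tokens, V = 31 types.
TTR = V / N = 31 / 51 = 0.608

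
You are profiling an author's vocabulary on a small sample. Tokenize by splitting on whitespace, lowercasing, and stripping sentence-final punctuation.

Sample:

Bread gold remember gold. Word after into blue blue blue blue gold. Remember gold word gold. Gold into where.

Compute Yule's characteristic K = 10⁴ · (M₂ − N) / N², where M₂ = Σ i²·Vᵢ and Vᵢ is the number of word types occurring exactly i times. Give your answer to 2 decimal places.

1329.64

Frequencies: gold:6, blue:4, remember:2, word:2, into:2, bread:1, after:1, where:1
N = 19. Frequency spectrum: V_1=3, V_2=3, V_4=1, V_6=1
M₂ = 1²·3 + 2²·3 + 4²·1 + 6²·1 = 67
K = 10000 × (67 − 19) / 19² = 1329.64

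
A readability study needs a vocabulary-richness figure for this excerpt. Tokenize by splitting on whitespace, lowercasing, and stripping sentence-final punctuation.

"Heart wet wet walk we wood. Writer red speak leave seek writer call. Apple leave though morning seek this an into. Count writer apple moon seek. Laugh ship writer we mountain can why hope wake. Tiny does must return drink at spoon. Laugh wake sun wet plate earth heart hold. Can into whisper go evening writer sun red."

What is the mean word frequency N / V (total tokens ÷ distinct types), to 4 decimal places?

1.4500

N = 58 tokens, V = 40 types.
Mean frequency = N / V = 58 / 40 = 1.4500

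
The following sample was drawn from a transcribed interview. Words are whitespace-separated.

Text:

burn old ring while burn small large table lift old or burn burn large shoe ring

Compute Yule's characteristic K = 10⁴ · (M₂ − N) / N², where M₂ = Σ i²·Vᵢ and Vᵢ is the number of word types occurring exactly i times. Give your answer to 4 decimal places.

703.1250

Frequencies: burn:4, old:2, ring:2, large:2, while:1, small:1, table:1, lift:1, or:1, shoe:1
N = 16. Frequency spectrum: V_1=6, V_2=3, V_4=1
M₂ = 1²·6 + 2²·3 + 4²·1 = 34
K = 10000 × (34 − 16) / 16² = 703.1250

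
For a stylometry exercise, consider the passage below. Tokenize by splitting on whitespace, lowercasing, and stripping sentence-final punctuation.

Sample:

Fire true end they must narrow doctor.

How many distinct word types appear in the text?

7

Distinct types: {doctor, end, fire, must, narrow, they, true}
V = 7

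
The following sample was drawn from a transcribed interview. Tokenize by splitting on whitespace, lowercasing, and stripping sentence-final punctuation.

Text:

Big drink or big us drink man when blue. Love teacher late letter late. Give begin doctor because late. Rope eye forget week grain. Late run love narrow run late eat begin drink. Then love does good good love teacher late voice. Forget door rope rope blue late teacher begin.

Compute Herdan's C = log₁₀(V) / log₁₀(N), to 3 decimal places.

N = 50, V = 28.
log₁₀(V) = 1.447158, log₁₀(N) = 1.698970
C = 1.447158 / 1.698970 = 0.852

0.852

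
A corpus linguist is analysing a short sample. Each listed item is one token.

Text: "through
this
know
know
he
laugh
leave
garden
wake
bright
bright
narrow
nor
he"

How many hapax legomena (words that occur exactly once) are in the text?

Frequencies: know:2, he:2, bright:2, through:1, this:1, laugh:1, leave:1, garden:1, wake:1, narrow:1, nor:1
Hapax (freq=1): garden, laugh, leave, narrow, nor, this, through, wake

8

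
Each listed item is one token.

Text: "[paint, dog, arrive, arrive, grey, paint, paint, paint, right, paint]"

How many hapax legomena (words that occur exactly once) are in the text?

Frequencies: paint:5, arrive:2, dog:1, grey:1, right:1
Hapax (freq=1): dog, grey, right

3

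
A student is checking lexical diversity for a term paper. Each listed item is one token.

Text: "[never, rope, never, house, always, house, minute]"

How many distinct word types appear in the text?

Distinct types: {always, house, minute, never, rope}
V = 5

5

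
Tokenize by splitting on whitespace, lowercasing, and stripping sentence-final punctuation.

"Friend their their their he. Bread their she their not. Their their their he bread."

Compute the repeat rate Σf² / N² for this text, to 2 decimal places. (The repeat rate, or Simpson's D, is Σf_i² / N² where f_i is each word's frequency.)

0.33

Frequencies: their:8, he:2, bread:2, friend:1, she:1, not:1
Σf² = 75; N² = 225
Repeat rate = 75 / 225 = 0.33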